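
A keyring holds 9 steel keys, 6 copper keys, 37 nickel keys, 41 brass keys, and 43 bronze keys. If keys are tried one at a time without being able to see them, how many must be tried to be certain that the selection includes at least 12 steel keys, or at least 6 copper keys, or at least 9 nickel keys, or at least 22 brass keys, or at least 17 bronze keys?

60

The worst case stops just short of every target: all 9 steel, 5 copper, 8 nickel, 21 brass, 16 bronze — 9 + 5 + 8 + 21 + 16 = 59 keys.
One more key must push some type to its target, so 59 + 1 = 60.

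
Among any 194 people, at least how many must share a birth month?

17

There are 12 months of the year, which serve as the pigeonholes.
If each of the 12 months of the year held at most 16, the total would be at most 12 × 16 = 192 < 194, a contradiction.
So at least one holds ⌈194/12⌉ = 17.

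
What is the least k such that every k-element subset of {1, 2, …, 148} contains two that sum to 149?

Partition {1, …, 148} into 74 pairs: {1,148}, {2,147}, …, {74,75}.
Choosing 74 integers — say the integers 1 through 74 — takes one from each pair and avoids the property.
Choosing 75 forces two into the same pair by pigeonhole, and those sum to 149. So 75.

75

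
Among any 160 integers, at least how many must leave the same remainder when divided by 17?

10

The 160 integers fall into 17 residue classes modulo 17.
If each of the 17 residue classes modulo 17 held at most 9, the total would be at most 17 × 9 = 153 < 160, a contradiction.
So at least one holds ⌈160/17⌉ = 10.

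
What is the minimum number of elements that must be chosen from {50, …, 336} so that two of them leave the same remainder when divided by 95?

96

Group the integers by remainder mod 95; there are 95 residue classes, each nonempty in this range.
Choosing one from each class (95 integers) avoids any shared remainder.
One more choice must repeat a class, so two differ by a multiple of 95. Hence 95 + 1 = 96.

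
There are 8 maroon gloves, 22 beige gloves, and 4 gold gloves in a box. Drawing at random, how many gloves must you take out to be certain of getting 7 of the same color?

Treat the 3 colors as pigeonholes.
In the worst case we take at most 6 of each color, but all 4 gold (fewer than 6), giving 6 + 6 + 4 = 16.
One more glove then forces some color to 7, so 16 + 1 = 17.

17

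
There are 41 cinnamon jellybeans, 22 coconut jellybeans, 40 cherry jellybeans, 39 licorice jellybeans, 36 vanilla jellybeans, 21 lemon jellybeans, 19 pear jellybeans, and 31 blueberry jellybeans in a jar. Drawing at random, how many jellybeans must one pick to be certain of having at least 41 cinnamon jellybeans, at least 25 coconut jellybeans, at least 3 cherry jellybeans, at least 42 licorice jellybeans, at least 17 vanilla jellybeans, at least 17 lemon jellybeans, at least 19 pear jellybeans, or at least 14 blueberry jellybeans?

The worst case stops just short of every target: 40 cinnamon, all 22 coconut, 2 cherry, all 39 licorice, 16 vanilla, 16 lemon, 18 pear, 13 blueberry — 40 + 22 + 2 + 39 + 16 + 16 + 18 + 13 = 166 jellybeans.
One more jellybean must push some flavor to its target, so 166 + 1 = 167.

167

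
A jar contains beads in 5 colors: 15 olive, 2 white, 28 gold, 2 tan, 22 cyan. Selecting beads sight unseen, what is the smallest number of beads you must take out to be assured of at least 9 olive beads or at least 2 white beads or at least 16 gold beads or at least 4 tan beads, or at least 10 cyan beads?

36

The worst case stops just short of every target: 8 olive, 1 white, 15 gold, all 2 tan, 9 cyan — 8 + 1 + 15 + 2 + 9 = 35 beads.
One more bead must push some color to its target, so 35 + 1 = 36.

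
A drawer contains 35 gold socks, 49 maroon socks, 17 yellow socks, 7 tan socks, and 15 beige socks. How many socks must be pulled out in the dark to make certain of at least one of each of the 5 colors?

117

The hardest color to obtain is tan: we could draw every other sock first — 123 − 7 = 116 socks — without a single tan one.
The next draw must be tan, so 116 + 1 = 117.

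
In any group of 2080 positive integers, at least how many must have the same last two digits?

21

The 2080 positive integers fall into 100 possible two-digit endings.
If each of the 100 possible two-digit endings held at most 20, the total would be at most 100 × 20 = 2000 < 2080, a contradiction.
So at least one holds ⌈2080/100⌉ = 21.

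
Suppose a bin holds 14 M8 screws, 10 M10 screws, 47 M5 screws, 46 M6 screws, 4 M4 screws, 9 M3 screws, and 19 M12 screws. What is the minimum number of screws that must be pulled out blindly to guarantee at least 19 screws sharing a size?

Treat the 7 sizes as pigeonholes.
In the worst case we take at most 18 of each size, but all 14 M8, all 10 M10, all 4 M4, and all 9 M3 (fewer than 18), giving 14 + 10 + 18 + 18 + 4 + 9 + 18 = 91.
One more screw then forces some size to 19, so 91 + 1 = 92.

92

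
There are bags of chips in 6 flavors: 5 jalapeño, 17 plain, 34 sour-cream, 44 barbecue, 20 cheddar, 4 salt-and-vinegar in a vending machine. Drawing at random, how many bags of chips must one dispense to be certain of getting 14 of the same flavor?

62

Treat the 6 flavors as pigeonholes.
In the worst case we take at most 13 of each flavor, but all 5 jalapeño and all 4 salt-and-vinegar (fewer than 13), giving 5 + 13 + 13 + 13 + 13 + 4 = 61.
One more bag of chips then forces some flavor to 14, so 61 + 1 = 62.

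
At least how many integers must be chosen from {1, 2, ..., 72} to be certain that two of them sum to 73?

Partition {1, …, 72} into 36 pairs: {1,72}, {2,71}, …, {36,37}.
Choosing 36 integers — say the integers 1 through 36 — takes one from each pair and avoids the property.
Choosing 37 forces two into the same pair by pigeonhole, and those sum to 73. So 37.

37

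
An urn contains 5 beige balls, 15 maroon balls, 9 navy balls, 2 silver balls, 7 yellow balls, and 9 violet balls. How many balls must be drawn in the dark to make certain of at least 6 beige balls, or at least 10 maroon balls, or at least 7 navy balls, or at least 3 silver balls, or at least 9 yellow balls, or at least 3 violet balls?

Each of the 6 colors has its own threshold; avoid all of them simultaneously.
The worst case stops just short of every target: 5 beige, 9 maroon, 6 navy, 2 silver, all 7 yellow, 2 violet — 5 + 9 + 6 + 2 + 7 + 2 = 31 balls.
One more ball must push some color to its target, so 31 + 1 = 32.

32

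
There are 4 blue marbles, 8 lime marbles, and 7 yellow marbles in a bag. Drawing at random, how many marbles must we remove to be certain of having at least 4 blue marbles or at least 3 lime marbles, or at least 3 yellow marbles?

The worst case stops just short of every target: 3 blue, 2 lime, 2 yellow — 3 + 2 + 2 = 7 marbles.
One more marble must push some color to its target, so 7 + 1 = 8.

8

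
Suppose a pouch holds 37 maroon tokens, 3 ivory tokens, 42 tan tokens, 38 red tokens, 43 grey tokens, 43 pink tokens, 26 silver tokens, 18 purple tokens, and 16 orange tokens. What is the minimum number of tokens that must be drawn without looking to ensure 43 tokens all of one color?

In the worst case we take at most 42 of each color, but all 37 maroon, all 3 ivory, all 38 red, all 26 silver, all 18 purple, and all 16 orange (fewer than 42), giving 37 + 3 + 42 + 38 + 42 + 42 + 26 + 18 + 16 = 264.
One more token then forces some color to 43, so 264 + 1 = 265.

265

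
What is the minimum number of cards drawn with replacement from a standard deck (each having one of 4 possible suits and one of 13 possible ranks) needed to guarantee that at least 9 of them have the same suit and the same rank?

There are 4 × 13 = 52 (suit, rank) combinations acting as pigeonholes.
With 52 × 8 = 416 cards drawn with replacement from a standard deck we could place exactly 8 in each, with no (suit, rank) pair reaching 9.
One more forces some (suit, rank) pair to hold 9, so 416 + 1 = 417.

417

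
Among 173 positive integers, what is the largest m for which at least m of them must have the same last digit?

The 173 positive integers fall into 10 possible last digits.
If each of the 10 possible last digits held at most 17, the total would be at most 10 × 17 = 170 < 173, a contradiction.
So at least one holds ⌈173/10⌉ = 18.

18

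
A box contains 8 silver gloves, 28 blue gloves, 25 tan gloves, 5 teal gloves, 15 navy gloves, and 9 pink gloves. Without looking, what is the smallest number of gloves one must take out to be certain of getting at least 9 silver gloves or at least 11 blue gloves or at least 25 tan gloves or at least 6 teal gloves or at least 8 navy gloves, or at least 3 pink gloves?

Each of the 6 colors has its own threshold; avoid all of them simultaneously.
The worst case stops just short of every target: 8 silver, 10 blue, 24 tan, 5 teal, 7 navy, 2 pink — 8 + 10 + 24 + 5 + 7 + 2 = 56 gloves.
One more glove must push some color to its target, so 56 + 1 = 57.

57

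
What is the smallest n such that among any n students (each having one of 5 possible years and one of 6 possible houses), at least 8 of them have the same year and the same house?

There are 5 × 6 = 30 (year, house) combinations acting as pigeonholes.
With 30 × 7 = 210 students we could place exactly 7 in each, with no (year, house) pair reaching 8.
One more forces some (year, house) pair to hold 8, so 210 + 1 = 211.

211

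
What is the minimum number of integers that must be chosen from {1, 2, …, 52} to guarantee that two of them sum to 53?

27

Partition {1, …, 52} into 26 pairs: {1,52}, {2,51}, …, {26,27}.
Choosing 26 integers — say the integers 1 through 26 — takes one from each pair and avoids the property.
Choosing 27 forces two into the same pair by pigeonhole, and those sum to 53. So 27.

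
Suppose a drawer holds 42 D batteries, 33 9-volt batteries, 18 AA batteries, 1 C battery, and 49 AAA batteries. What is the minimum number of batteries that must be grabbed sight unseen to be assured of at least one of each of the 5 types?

The hardest type to obtain is C: we could draw every other battery first — 143 − 1 = 142 batteries — without a single C one.
The next draw must be C, so 142 + 1 = 143.

143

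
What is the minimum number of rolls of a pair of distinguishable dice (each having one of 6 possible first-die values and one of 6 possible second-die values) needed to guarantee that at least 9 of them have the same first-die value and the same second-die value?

289

There are 6 × 6 = 36 (first-die value, second-die value) combinations acting as pigeonholes.
With 36 × 8 = 288 rolls of a pair of distinguishable dice we could place exactly 8 in each, with no (first-die value, second-die value) pair reaching 9.
One more forces some (first-die value, second-die value) pair to hold 9, so 288 + 1 = 289.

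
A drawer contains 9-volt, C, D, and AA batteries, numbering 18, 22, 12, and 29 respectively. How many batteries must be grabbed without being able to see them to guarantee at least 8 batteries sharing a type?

The worst case takes 7 batteries of each type without reaching 8 of any: 4 × 7 = 28.
The next battery must bring some type to 8, so 28 + 1 = 29.

29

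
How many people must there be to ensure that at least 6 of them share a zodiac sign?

There are 12 zodiac signs acting as pigeonholes.
With 12 × 5 = 60 people we could place exactly 5 in each, with no class reaching 6.
One more forces some class to hold 6, so 60 + 1 = 61.

61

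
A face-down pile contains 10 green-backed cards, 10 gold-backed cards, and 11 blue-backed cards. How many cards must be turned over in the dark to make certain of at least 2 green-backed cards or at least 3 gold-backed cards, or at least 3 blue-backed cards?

The worst case stops just short of every target: 1 green-backed, 2 gold-backed, 2 blue-backed — 1 + 2 + 2 = 5 cards.
One more card must push some back color to its target, so 5 + 1 = 6.

6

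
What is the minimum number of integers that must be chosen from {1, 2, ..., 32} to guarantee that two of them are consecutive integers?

17

Partition {1, …, 32} into 16 pairs: {1,2}, {3,4}, …, {31,32}.
Choosing 16 integers — say the 16 even numbers 2, 4, …, 32 — takes one from each pair and avoids the property.
Choosing 17 forces two into the same pair by pigeonhole, and those are consecutive. So 17.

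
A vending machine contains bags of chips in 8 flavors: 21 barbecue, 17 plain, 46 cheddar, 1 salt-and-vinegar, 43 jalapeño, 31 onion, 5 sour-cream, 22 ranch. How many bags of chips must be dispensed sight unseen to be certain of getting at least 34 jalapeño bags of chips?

177

The worst case draws every non-jalapeño bag of chips first: 21 + 17 + 46 + 1 + 31 + 5 + 22 = 143.
The next 34 draws are then forced to be jalapeño, giving 143 + 34 = 177.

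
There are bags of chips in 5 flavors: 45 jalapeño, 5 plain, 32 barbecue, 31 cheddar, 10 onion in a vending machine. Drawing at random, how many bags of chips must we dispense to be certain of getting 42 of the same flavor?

120

In the worst case we take at most 41 of each flavor, but all 5 plain, all 32 barbecue, all 31 cheddar, and all 10 onion (fewer than 41), giving 41 + 5 + 32 + 31 + 10 = 119.
One more bag of chips then forces some flavor to 42, so 119 + 1 = 120.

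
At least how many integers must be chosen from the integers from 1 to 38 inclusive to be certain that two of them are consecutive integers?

Partition {1, …, 38} into 19 pairs: {1,2}, {3,4}, …, {37,38}.
Choosing 19 integers — say the 19 even numbers 2, 4, …, 38 — takes one from each pair and avoids the property.
Choosing 20 forces two into the same pair by pigeonhole, and those are consecutive. So 20.

20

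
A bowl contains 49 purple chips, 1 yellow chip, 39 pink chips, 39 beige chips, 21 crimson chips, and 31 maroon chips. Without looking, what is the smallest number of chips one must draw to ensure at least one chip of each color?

The hardest color to obtain is yellow: we could draw every other chip first — 180 − 1 = 179 chips — without a single yellow one.
The next draw must be yellow, so 179 + 1 = 180.

180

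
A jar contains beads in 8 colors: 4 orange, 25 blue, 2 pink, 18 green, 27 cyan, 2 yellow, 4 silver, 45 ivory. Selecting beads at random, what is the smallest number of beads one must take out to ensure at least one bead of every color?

The hardest color to obtain is pink: we could draw every other bead first — 127 − 2 = 125 beads — without a single pink one.
The next draw must be pink, so 125 + 1 = 126.

126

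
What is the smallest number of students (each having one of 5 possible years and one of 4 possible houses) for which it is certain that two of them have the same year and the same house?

21

There are 5 × 4 = 20 (year, house) combinations acting as pigeonholes.
With 20 students we could place one in each, avoiding any repeat.
One more forces some (year, house) pair to hold 2, so 20 + 1 = 21.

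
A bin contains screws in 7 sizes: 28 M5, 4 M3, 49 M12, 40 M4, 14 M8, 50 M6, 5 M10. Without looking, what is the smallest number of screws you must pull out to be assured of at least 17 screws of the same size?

In the worst case we take at most 16 of each size, but all 4 M3, all 14 M8, and all 5 M10 (fewer than 16), giving 16 + 4 + 16 + 16 + 14 + 16 + 5 = 87.
One more screw then forces some size to 17, so 87 + 1 = 88.

88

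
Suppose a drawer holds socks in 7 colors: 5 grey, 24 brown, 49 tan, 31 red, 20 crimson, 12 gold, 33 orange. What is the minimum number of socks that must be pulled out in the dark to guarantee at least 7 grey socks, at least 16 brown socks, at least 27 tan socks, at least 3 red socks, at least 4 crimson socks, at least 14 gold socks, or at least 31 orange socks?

The worst case stops just short of every target: all 5 grey, 15 brown, 26 tan, 2 red, 3 crimson, all 12 gold, 30 orange — 5 + 15 + 26 + 2 + 3 + 12 + 30 = 93 socks.
One more sock must push some color to its target, so 93 + 1 = 94.

94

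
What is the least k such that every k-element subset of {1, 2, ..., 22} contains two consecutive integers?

12

Partition {1, …, 22} into 11 pairs: {1,2}, {3,4}, …, {21,22}.
Choosing 11 integers — say the 11 even numbers 2, 4, …, 22 — takes one from each pair and avoids the property.
Choosing 12 forces two into the same pair by pigeonhole, and those are consecutive. So 12.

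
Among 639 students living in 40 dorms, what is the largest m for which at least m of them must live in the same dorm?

If each of the 40 dorms held at most 15, the total would be at most 40 × 15 = 600 < 639, a contradiction.
So at least one holds ⌈639/40⌉ = 16.

16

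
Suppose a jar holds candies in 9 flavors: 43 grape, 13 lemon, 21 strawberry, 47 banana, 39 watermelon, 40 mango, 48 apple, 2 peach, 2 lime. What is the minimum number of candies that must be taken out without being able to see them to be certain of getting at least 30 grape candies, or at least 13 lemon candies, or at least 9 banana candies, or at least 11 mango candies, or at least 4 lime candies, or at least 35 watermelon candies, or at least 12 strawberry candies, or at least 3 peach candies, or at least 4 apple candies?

112

The worst case stops just short of every target: 29 grape, 12 lemon, 11 strawberry, 8 banana, 34 watermelon, 10 mango, 3 apple, 2 peach, all 2 lime — 29 + 12 + 11 + 8 + 34 + 10 + 3 + 2 + 2 = 111 candies.
One more candy must push some flavor to its target, so 111 + 1 = 112.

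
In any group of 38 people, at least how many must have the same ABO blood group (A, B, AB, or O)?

There are 4 ABO blood groups, which serve as the pigeonholes.
If each of the 4 ABO blood groups held at most 9, the total would be at most 4 × 9 = 36 < 38, a contradiction.
So at least one holds ⌈38/4⌉ = 10.

10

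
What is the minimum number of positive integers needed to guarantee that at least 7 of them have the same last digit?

There are 10 possible last digits acting as pigeonholes.
With 10 × 6 = 60 positive integers we could place exactly 6 in each, with no class reaching 7.
One more forces some class to hold 7, so 60 + 1 = 61.

61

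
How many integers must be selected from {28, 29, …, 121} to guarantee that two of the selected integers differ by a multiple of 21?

Group the integers by remainder mod 21; there are 21 residue classes, each nonempty in this range.
Choosing one from each class (21 integers) avoids any shared remainder.
One more choice must repeat a class, so two differ by a multiple of 21. Hence 21 + 1 = 22.

22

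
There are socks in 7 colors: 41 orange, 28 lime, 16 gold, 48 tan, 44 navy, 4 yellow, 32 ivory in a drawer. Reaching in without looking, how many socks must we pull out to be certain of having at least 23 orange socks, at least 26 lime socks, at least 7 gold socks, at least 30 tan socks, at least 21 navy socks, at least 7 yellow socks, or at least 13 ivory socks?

The worst case stops just short of every target: 22 orange, 25 lime, 6 gold, 29 tan, 20 navy, all 4 yellow, 12 ivory — 22 + 25 + 6 + 29 + 20 + 4 + 12 = 118 socks.
One more sock must push some color to its target, so 118 + 1 = 119.

119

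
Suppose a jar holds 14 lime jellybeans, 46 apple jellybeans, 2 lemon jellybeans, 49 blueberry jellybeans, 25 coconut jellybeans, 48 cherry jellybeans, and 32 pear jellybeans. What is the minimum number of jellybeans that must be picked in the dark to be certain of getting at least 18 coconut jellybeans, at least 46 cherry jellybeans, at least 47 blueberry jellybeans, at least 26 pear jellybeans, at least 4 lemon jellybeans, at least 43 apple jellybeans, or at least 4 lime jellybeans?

181

The worst case stops just short of every target: 3 lime, 42 apple, all 2 lemon, 46 blueberry, 17 coconut, 45 cherry, 25 pear — 3 + 42 + 2 + 46 + 17 + 45 + 25 = 180 jellybeans.
One more jellybean must push some flavor to its target, so 180 + 1 = 181.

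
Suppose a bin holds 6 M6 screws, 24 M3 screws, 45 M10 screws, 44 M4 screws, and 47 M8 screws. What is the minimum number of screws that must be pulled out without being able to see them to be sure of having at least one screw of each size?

The hardest size to obtain is M6: we could draw every other screw first — 166 − 6 = 160 screws — without a single M6 one.
The next draw must be M6, so 160 + 1 = 161.

161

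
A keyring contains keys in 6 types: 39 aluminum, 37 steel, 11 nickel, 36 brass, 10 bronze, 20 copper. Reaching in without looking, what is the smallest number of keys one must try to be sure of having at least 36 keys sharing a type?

147

Treat the 6 types as pigeonholes.
In the worst case we take at most 35 of each type, but all 11 nickel, all 10 bronze, and all 20 copper (fewer than 35), giving 35 + 35 + 11 + 35 + 10 + 20 = 146.
One more key then forces some type to 36, so 146 + 1 = 147.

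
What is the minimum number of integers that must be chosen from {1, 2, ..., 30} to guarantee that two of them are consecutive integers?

Partition {1, …, 30} into 15 pairs: {1,2}, {3,4}, …, {29,30}.
Choosing 15 integers — say the 15 even numbers 2, 4, …, 30 — takes one from each pair and avoids the property.
Choosing 16 forces two into the same pair by pigeonhole, and those are consecutive. So 16.

16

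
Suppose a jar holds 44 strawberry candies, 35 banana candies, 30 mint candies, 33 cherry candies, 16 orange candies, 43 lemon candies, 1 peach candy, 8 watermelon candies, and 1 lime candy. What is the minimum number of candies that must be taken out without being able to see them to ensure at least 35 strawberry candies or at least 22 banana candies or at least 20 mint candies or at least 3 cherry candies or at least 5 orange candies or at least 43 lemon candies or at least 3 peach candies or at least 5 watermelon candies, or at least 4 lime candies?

129

The worst case stops just short of every target: 34 strawberry, 21 banana, 19 mint, 2 cherry, 4 orange, 42 lemon, all 1 peach, 4 watermelon, all 1 lime — 34 + 21 + 19 + 2 + 4 + 42 + 1 + 4 + 1 = 128 candies.
One more candy must push some flavor to its target, so 128 + 1 = 129.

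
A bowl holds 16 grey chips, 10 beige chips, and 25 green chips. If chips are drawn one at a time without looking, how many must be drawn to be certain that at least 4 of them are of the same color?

10

Treat the 3 colors as pigeonholes.
The worst case takes 3 chips of each color without reaching 4 of any: 3 × 3 = 9.
The next chip must bring some color to 4, so 9 + 1 = 10.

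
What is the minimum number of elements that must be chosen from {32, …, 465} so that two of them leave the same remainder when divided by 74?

75

Use the pigeonhole principle on residue classes: group the integers by remainder mod 74; there are 74 residue classes, each nonempty in this range.
Choosing one from each class (74 integers) avoids any shared remainder.
One more choice must repeat a class, so two differ by a multiple of 74. Hence 74 + 1 = 75.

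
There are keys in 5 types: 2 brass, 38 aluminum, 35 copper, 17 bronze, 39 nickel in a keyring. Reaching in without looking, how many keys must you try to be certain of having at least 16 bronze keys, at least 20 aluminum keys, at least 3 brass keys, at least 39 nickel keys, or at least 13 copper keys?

The worst case stops just short of every target: 2 brass, 19 aluminum, 12 copper, 15 bronze, 38 nickel — 2 + 19 + 12 + 15 + 38 = 86 keys.
One more key must push some type to its target, so 86 + 1 = 87.

87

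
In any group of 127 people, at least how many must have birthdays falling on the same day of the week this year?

If each of the 7 days of the week held at most 18, the total would be at most 7 × 18 = 126 < 127, a contradiction.
So at least one holds ⌈127/7⌉ = 19.

19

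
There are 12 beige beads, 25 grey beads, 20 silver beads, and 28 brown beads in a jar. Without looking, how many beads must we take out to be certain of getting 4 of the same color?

13

The worst case takes 3 beads of each color without reaching 4 of any: 4 × 3 = 12.
The next bead must bring some color to 4, so 12 + 1 = 13.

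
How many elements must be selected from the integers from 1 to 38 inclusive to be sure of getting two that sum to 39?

Partition {1, …, 38} into 19 pairs: {1,38}, {2,37}, …, {19,20}.
Choosing 19 integers — say the integers 1 through 19 — takes one from each pair and avoids the property.
Choosing 20 forces two into the same pair by pigeonhole, and those sum to 39. So 20.

20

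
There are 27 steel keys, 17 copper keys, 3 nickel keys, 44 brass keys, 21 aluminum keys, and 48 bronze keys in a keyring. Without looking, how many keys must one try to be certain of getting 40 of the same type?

In the worst case we take at most 39 of each type, but all 27 steel, all 17 copper, all 3 nickel, and all 21 aluminum (fewer than 39), giving 27 + 17 + 3 + 39 + 21 + 39 = 146.
One more key then forces some type to 40, so 146 + 1 = 147.

147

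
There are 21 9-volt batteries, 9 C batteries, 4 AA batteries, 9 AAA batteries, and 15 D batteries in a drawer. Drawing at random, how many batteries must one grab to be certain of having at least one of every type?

The hardest type to obtain is AA: we could draw every other battery first — 58 − 4 = 54 batteries — without a single AA one.
The next draw must be AA, so 54 + 1 = 55.

55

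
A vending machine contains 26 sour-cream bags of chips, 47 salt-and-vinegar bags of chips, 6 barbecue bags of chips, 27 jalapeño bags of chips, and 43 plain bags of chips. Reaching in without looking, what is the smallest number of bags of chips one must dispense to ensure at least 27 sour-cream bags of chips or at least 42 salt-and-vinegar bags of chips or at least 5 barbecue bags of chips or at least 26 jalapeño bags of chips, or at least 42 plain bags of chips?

Each of the 5 flavors has its own threshold; avoid all of them simultaneously.
The worst case stops just short of every target: 26 sour-cream, 41 salt-and-vinegar, 4 barbecue, 25 jalapeño, 41 plain — 26 + 41 + 4 + 25 + 41 = 137 bags of chips.
One more bag of chips must push some flavor to its target, so 137 + 1 = 138.

138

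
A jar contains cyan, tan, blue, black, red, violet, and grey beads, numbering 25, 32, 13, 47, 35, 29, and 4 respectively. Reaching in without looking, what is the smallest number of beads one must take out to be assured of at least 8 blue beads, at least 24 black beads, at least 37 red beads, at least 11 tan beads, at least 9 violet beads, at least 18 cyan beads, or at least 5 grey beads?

The worst case stops just short of every target: 17 cyan, 10 tan, 7 blue, 23 black, all 35 red, 8 violet, 4 grey — 17 + 10 + 7 + 23 + 35 + 8 + 4 = 104 beads.
One more bead must push some color to its target, so 104 + 1 = 105.

105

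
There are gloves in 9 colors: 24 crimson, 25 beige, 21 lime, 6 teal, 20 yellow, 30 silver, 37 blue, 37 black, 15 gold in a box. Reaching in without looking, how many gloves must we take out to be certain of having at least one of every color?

210

The hardest color to obtain is teal: we could draw every other glove first — 215 − 6 = 209 gloves — without a single teal one.
The next draw must be teal, so 209 + 1 = 210.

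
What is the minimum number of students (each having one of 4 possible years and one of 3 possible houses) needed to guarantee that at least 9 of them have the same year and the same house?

There are 4 × 3 = 12 (year, house) combinations acting as pigeonholes.
With 12 × 8 = 96 students we could place exactly 8 in each, with no (year, house) pair reaching 9.
One more forces some (year, house) pair to hold 9, so 96 + 1 = 97.

97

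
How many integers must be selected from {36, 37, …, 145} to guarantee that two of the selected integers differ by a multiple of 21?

Group the integers by remainder mod 21; there are 21 residue classes, each nonempty in this range.
Choosing one from each class (21 integers) avoids any shared remainder.
One more choice must repeat a class, so two differ by a multiple of 21. Hence 21 + 1 = 22.

22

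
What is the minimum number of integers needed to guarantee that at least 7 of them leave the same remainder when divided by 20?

There are 20 residue classes modulo 20 acting as pigeonholes.
With 20 × 6 = 120 integers we could place exactly 6 in each, with no class reaching 7.
One more forces some class to hold 7, so 120 + 1 = 121.

121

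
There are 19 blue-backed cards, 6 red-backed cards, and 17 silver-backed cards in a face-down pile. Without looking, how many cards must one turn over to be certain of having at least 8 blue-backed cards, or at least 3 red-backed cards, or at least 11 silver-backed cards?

Each of the 3 back colors has its own threshold; avoid all of them simultaneously.
The worst case stops just short of every target: 7 blue-backed, 2 red-backed, 10 silver-backed — 7 + 2 + 10 = 19 cards.
One more card must push some back color to its target, so 19 + 1 = 20.

20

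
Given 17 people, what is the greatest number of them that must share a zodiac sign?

2

If each of the 12 zodiac signs held at most 1, the total would be at most 12 × 1 = 12 < 17, a contradiction.
So at least one holds ⌈17/12⌉ = 2.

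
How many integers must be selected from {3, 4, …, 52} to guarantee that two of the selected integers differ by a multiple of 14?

15

Use the pigeonhole principle on residue classes: group the integers by remainder mod 14; there are 14 residue classes, each nonempty in this range.
Choosing one from each class (14 integers) avoids any shared remainder.
One more choice must repeat a class, so two differ by a multiple of 14. Hence 14 + 1 = 15.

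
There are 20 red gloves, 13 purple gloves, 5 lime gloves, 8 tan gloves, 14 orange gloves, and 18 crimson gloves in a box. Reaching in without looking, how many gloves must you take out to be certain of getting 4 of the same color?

Treat the 6 colors as pigeonholes.
The worst case takes 3 gloves of each color without reaching 4 of any: 6 × 3 = 18.
The next glove must bring some color to 4, so 18 + 1 = 19.

19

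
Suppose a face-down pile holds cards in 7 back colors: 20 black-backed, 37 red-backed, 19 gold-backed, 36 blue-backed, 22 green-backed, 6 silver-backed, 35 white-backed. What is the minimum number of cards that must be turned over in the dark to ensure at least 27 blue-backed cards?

The worst case draws every non-blue-backed card first: 20 + 37 + 19 + 22 + 6 + 35 = 139.
The next 27 draws are then forced to be blue-backed, giving 139 + 27 = 166.

166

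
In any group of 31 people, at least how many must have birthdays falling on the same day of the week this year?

5

There are 7 days of the week, which serve as the pigeonholes.
If each of the 7 days of the week held at most 4, the total would be at most 7 × 4 = 28 < 31, a contradiction.
So at least one holds ⌈31/7⌉ = 5.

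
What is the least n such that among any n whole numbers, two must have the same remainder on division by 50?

51

Two integers differ by a multiple of 50 exactly when they share a remainder mod 50.
There are 50 residue classes mod 50, so 50 integers can all lie in distinct classes.
One more integer must repeat a residue, giving a difference divisible by 50. So n = 50 + 1 = 51.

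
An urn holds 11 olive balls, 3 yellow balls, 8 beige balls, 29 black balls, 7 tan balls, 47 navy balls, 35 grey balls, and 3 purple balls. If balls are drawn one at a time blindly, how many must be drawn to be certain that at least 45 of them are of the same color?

In the worst case we take at most 44 of each color, but all 11 olive, all 3 yellow, all 8 beige, all 29 black, all 7 tan, all 35 grey, and all 3 purple (fewer than 44), giving 11 + 3 + 8 + 29 + 7 + 44 + 35 + 3 = 140.
One more ball then forces some color to 45, so 140 + 1 = 141.

141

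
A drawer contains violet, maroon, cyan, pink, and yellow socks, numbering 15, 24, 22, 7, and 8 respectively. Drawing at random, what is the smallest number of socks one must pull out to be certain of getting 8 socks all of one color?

36

Treat the 5 colors as pigeonholes.
The worst case takes 7 socks of each color without reaching 8 of any: 5 × 7 = 35.
The next sock must bring some color to 8, so 35 + 1 = 36.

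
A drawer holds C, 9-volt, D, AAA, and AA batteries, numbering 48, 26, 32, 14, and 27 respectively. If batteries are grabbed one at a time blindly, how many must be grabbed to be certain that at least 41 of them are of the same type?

140

In the worst case we take at most 40 of each type, but all 26 9-volt, all 32 D, all 14 AAA, and all 27 AA (fewer than 40), giving 40 + 26 + 32 + 14 + 27 = 139.
One more battery then forces some type to 41, so 139 + 1 = 140.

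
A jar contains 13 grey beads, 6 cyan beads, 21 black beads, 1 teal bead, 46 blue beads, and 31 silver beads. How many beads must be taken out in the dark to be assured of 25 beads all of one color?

In the worst case we take at most 24 of each color, but all 13 grey, all 6 cyan, all 21 black, and all 1 teal (fewer than 24), giving 13 + 6 + 21 + 1 + 24 + 24 = 89.
One more bead then forces some color to 25, so 89 + 1 = 90.

90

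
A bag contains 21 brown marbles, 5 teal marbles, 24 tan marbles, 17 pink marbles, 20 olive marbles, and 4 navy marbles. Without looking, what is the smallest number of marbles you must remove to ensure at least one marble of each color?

88

The hardest color to obtain is navy: we could draw every other marble first — 91 − 4 = 87 marbles — without a single navy one.
The next draw must be navy, so 87 + 1 = 88.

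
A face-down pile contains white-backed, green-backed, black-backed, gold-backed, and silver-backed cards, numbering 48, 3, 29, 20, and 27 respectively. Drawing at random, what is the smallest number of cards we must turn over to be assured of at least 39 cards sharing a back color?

In the worst case we take at most 38 of each back color, but all 3 green-backed, all 29 black-backed, all 20 gold-backed, and all 27 silver-backed (fewer than 38), giving 38 + 3 + 29 + 20 + 27 = 117.
One more card then forces some back color to 39, so 117 + 1 = 118.

118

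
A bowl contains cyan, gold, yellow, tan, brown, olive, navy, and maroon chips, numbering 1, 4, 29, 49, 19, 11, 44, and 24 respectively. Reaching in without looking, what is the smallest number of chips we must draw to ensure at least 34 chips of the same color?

155

In the worst case we take at most 33 of each color, but all 1 cyan, all 4 gold, all 29 yellow, all 19 brown, all 11 olive, and all 24 maroon (fewer than 33), giving 1 + 4 + 29 + 33 + 19 + 11 + 33 + 24 = 154.
One more chip then forces some color to 34, so 154 + 1 = 155.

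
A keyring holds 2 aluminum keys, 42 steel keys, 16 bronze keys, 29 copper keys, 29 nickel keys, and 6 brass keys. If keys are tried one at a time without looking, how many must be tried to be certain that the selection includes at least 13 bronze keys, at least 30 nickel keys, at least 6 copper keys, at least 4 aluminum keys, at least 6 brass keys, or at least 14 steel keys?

67

The worst case stops just short of every target: all 2 aluminum, 13 steel, 12 bronze, 5 copper, 29 nickel, 5 brass — 2 + 13 + 12 + 5 + 29 + 5 = 66 keys.
One more key must push some type to its target, so 66 + 1 = 67.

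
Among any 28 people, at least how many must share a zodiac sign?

3

If each of the 12 zodiac signs held at most 2, the total would be at most 12 × 2 = 24 < 28, a contradiction.
So at least one holds ⌈28/12⌉ = 3.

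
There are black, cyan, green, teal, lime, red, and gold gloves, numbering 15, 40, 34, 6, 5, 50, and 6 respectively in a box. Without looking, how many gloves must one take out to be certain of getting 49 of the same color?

In the worst case we take at most 48 of each color, but all 15 black, all 40 cyan, all 34 green, all 6 teal, all 5 lime, and all 6 gold (fewer than 48), giving 15 + 40 + 34 + 6 + 5 + 48 + 6 = 154.
One more glove then forces some color to 49, so 154 + 1 = 155.

155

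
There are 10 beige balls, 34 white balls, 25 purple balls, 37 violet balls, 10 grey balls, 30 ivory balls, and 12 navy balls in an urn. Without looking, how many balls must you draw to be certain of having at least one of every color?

149

The hardest color to obtain is beige: we could draw every other ball first — 158 − 10 = 148 balls — without a single beige one.
The next draw must be beige, so 148 + 1 = 149.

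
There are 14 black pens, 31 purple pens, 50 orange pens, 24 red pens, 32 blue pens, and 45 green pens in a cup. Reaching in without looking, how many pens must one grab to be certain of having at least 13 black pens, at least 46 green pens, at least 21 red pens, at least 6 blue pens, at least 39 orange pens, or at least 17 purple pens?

137

Each of the 6 ink colors has its own threshold; avoid all of them simultaneously.
The worst case stops just short of every target: 12 black, 16 purple, 38 orange, 20 red, 5 blue, 45 green — 12 + 16 + 38 + 20 + 5 + 45 = 136 pens.
One more pen must push some ink color to its target, so 136 + 1 = 137.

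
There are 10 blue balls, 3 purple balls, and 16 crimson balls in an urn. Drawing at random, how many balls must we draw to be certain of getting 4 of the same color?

Treat the 3 colors as pigeonholes.
The worst case takes 3 balls of each color without reaching 4 of any: 3 × 3 = 9.
The next ball must bring some color to 4, so 9 + 1 = 10.

10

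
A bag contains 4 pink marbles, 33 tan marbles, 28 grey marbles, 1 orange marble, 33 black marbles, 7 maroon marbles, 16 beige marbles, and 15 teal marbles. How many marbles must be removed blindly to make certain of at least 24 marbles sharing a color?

113

In the worst case we take at most 23 of each color, but all 4 pink, all 1 orange, all 7 maroon, all 16 beige, and all 15 teal (fewer than 23), giving 4 + 23 + 23 + 1 + 23 + 7 + 16 + 15 = 112.
One more marble then forces some color to 24, so 112 + 1 = 113.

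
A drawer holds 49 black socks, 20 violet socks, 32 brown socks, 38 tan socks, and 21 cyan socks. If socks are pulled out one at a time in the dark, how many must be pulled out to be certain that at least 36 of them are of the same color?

144

Treat the 5 colors as pigeonholes.
In the worst case we take at most 35 of each color, but all 20 violet, all 32 brown, and all 21 cyan (fewer than 35), giving 35 + 20 + 32 + 35 + 21 = 143.
One more sock then forces some color to 36, so 143 + 1 = 144.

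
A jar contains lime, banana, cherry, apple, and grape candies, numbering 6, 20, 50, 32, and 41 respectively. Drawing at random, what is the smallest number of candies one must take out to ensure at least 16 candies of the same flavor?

In the worst case we take at most 15 of each flavor, but all 6 lime (fewer than 15), giving 6 + 15 + 15 + 15 + 15 = 66.
One more candy then forces some flavor to 16, so 66 + 1 = 67.

67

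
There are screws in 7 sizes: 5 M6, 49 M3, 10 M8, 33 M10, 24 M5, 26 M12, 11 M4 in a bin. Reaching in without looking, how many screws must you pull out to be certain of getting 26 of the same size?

126

In the worst case we take at most 25 of each size, but all 5 M6, all 10 M8, all 24 M5, and all 11 M4 (fewer than 25), giving 5 + 25 + 10 + 25 + 24 + 25 + 11 = 125.
One more screw then forces some size to 26, so 125 + 1 = 126.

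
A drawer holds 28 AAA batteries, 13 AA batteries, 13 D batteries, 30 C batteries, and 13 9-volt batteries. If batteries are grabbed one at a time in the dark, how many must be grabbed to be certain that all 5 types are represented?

85

The hardest type to obtain is AA: we could draw every other battery first — 97 − 13 = 84 batteries — without a single AA one.
The next draw must be AA, so 84 + 1 = 85.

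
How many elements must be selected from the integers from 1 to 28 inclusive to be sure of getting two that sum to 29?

Partition {1, …, 28} into 14 pairs: {1,28}, {2,27}, …, {14,15}.
Choosing 14 integers — say the integers 1 through 14 — takes one from each pair and avoids the property.
Choosing 15 forces two into the same pair by pigeonhole, and those sum to 29. So 15.

15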